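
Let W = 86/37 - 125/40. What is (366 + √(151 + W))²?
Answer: (54168 + √3289966)²/21904 ≈ 1.4308e+5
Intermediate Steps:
W = -237/296 (W = 86*(1/37) - 125*1/40 = 86/37 - 25/8 = -237/296 ≈ -0.80068)
(366 + √(151 + W))² = (366 + √(151 - 237/296))² = (366 + √(44459/296))² = (366 + √3289966/148)²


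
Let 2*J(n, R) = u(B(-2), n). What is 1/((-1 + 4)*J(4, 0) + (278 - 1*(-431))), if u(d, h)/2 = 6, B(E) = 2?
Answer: 1/727 ≈ 0.0013755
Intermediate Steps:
u(d, h) = 12 (u(d, h) = 2*6 = 12)
J(n, R) = 6 (J(n, R) = (½)*12 = 6)
1/((-1 + 4)*J(4, 0) + (278 - 1*(-431))) = 1/((-1 + 4)*6 + (278 - 1*(-431))) = 1/(3*6 + (278 + 431)) = 1/(18 + 709) = 1/727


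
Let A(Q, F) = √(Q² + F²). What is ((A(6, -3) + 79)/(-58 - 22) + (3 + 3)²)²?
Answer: 3922823/3200 - 8403*√5/3200 ≈ 1220.0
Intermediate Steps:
A(Q, F) = √(F² + Q²)
((A(6, -3) + 79)/(-58 - 22) + (3 + 3)²)² = ((√((-3)² + 6²) + 79)/(-58 - 22) + (3 + 3)²)² = ((√(9 + 36) + 79)/(-80) + 6²)² = ((√45 + 79)*(-1/80) + 36)² = ((3*√5 + 79)*(-1/80) + 36)² = ((79 + 3*√5)*(-1/80) + 36)² = ((-79/80 - 3*√5/80) + 36)² = (2801/80 - 3*√5/80)²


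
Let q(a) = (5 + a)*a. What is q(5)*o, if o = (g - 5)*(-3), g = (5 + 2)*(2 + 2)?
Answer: -3450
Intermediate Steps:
g = 28 (g = 7*4 = 28)
o = -69 (o = (28 - 5)*(-3) = 23*(-3) = -69)
q(a) = a*(5 + a)
q(5)*o = (5*(5 + 5))*(-69) = (5*10)*(-69) = 50*(-69) = -3450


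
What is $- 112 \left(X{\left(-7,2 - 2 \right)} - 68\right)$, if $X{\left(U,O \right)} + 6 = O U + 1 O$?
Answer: $8288$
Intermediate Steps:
$X{\left(U,O \right)} = -6 + O + O U$ ($X{\left(U,O \right)} = -6 + \left(O U + 1 O\right) = -6 + \left(O U + O\right) = -6 + \left(O + O U\right) = -6 + O + O U$)
$- 112 \left(X{\left(-7,2 - 2 \right)} - 68\right) = - 112 \left(\left(-6 + \left(2 - 2\right) + \left(2 - 2\right) \left(-7\right)\right) - 68\right) = - 112 \left(\left(-6 + 0 + 0 \left(-7\right)\right) - 68\right) = - 112 \left(\left(-6 + 0 + 0\right) - 68\right) = - 112 \left(-6 - 68\right) = \left(-112\right) \left(-74\right) = 8288$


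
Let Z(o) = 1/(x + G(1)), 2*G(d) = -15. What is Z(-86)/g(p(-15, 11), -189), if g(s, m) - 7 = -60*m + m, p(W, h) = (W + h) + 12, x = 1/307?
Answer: -307/25680137 ≈ -1.1955e-5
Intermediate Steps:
G(d) = -15/2 (G(d) = (½)*(-15) = -15/2)
x = 1/307 ≈ 0.0032573
p(W, h) = 12 + W + h
g(s, m) = 7 - 59*m (g(s, m) = 7 + (-60*m + m) = 7 - 59*m)
Z(o) = -614/4603 (Z(o) = 1/(1/307 - 15/2) = 1/(-4603/614) = -614/4603)
Z(-86)/g(p(-15, 11), -189) = -614/(4603*(7 - 59*(-189))) = -614/(4603*(7 + 11151)) = -614/4603/11158 = -614/4603*1/11158 = -307/25680137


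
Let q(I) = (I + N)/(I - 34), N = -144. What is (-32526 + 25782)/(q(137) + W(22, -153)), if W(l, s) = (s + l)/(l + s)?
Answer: -28943/4 ≈ -7235.8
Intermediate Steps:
q(I) = (-144 + I)/(-34 + I) (q(I) = (I - 144)/(I - 34) = (-144 + I)/(-34 + I))
W(l, s) = 1 (W(l, s) = (l + s)/(l + s) = 1)
(-32526 + 25782)/(q(137) + W(22, -153)) = (-32526 + 25782)/((-144 + 137)/(-34 + 137) + 1) = -6744/(-7/103 + 1) = -6744/96/103 = -6744*103/96 = -28943/4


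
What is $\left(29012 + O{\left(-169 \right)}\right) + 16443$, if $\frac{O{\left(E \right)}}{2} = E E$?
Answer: $102577$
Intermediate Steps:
$O{\left(E \right)} = 2 E^{2}$ ($O{\left(E \right)} = 2 E E = 2 E^{2}$)
$\left(29012 + O{\left(-169 \right)}\right) + 16443 = \left(29012 + 2 \left(-169\right)^{2}\right) + 16443 = \left(29012 + 2 \cdot 28561\right) + 16443 = \left(29012 + 57122\right) + 16443 = 86134 + 16443 = 102577$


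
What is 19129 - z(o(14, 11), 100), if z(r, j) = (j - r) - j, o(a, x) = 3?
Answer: 19132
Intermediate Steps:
z(r, j) = -r
19129 - z(o(14, 11), 100) = 19129 - (-1)*3 = 19129 - 1*(-3) = 19129 + 3 = 19132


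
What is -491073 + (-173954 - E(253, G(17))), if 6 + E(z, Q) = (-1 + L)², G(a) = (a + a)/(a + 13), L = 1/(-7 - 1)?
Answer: -42561425/64 ≈ -6.6502e+5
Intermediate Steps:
L = -⅛ (L = 1/(-8) = -⅛ ≈ -0.12500)
G(a) = 2*a/(13 + a) (G(a) = (2*a)/(13 + a) = 2*a/(13 + a))
E(z, Q) = -303/64 (E(z, Q) = -6 + (-1 - ⅛)² = -6 + (-9/8)² = -6 + 81/64 = -303/64)
-491073 + (-173954 - E(253, G(17))) = -491073 + (-173954 - 1*(-303/64)) = -491073 + (-173954 + 303/64) = -491073 - 11132753/64 = -42561425/64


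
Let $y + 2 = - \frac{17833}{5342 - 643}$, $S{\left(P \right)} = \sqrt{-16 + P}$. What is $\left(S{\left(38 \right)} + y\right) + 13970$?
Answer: $\frac{65617799}{4699} + \sqrt{22} \approx 13969.0$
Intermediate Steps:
$y = - \frac{27231}{4699}$ ($y = -2 - \frac{17833}{5342 - 643} = -2 - \frac{17833}{4699} = - \frac{27231}{4699} \approx -5.7951$)
$\left(S{\left(38 \right)} + y\right) + 13970 = \left(\sqrt{-16 + 38} - \frac{27231}{4699}\right) + 13970 = \left(\sqrt{22} - \frac{27231}{4699}\right) + 13970 = \left(- \frac{27231}{4699} + \sqrt{22}\right) + 13970 = \frac{65617799}{4699} + \sqrt{22}$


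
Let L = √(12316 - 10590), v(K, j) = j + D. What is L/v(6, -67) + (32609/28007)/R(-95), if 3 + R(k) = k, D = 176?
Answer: -32609/2744686 + √1726/109 ≈ 0.36927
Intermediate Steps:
R(k) = -3 + k
v(K, j) = 176 + j (v(K, j) = j + 176 = 176 + j)
L = √1726 ≈ 41.545
L/v(6, -67) + (32609/28007)/R(-95) = √1726/(176 - 67) + (32609/28007)/(-3 - 95) = √1726/109 + (32609*(1/28007))/(-98) = √1726*(1/109) + (32609/28007)*(-1/98) = √1726/109 - 32609/2744686 = -32609/2744686 + √1726/109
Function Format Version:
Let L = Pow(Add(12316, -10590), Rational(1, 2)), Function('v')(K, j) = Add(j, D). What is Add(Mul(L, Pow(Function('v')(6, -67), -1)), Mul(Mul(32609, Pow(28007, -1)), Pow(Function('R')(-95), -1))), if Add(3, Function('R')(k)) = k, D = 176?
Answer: Add(Rational(-32609, 2744686), Mul(Rational(1, 109), Pow(1726, Rational(1, 2)))) ≈ 0.36927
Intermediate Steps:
Function('R')(k) = Add(-3, k)
Function('v')(K, j) = Add(176, j) (Function('v')(K, j) = Add(j, 176) = Add(176, j))
L = Pow(1726, Rational(1, 2)) ≈ 41.545
Add(Mul(L, Pow(Function('v')(6, -67), -1)), Mul(Mul(32609, Pow(28007, -1)), Pow(Function('R')(-95), -1))) = Add(Mul(Pow(1726, Rational(1, 2)), Pow(Add(176, -67), -1)), Mul(Mul(32609, Pow(28007, -1)), Pow(Add(-3, -95), -1))) = Add(Mul(Pow(1726, Rational(1, 2)), Pow(109, -1)), Mul(Mul(32609, Rational(1, 28007)), Pow(-98, -1))) = Add(Mul(Pow(1726, Rational(1, 2)), Rational(1, 109)), Mul(Rational(32609, 28007), Rational(-1, 98))) = Add(Mul(Rational(1, 109), Pow(1726, Rational(1, 2))), Rational(-32609, 2744686)) = Add(Rational(-32609, 2744686), Mul(Rational(1, 109), Pow(1726, Rational(1, 2))))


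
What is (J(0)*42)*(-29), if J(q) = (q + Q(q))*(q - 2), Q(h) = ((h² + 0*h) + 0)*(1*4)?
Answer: 0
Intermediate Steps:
Q(h) = 4*h² (Q(h) = ((h² + 0) + 0)*4 = (h² + 0)*4 = h²*4 = 4*h²)
J(q) = (-2 + q)*(q + 4*q²) (J(q) = (q + 4*q²)*(q - 2) = (q + 4*q²)*(-2 + q) = (-2 + q)*(q + 4*q²))
(J(0)*42)*(-29) = ((0*(-2 - 7*0 + 4*0²))*42)*(-29) = ((0*(-2 + 0 + 4*0))*42)*(-29) = ((0*(-2 + 0 + 0))*42)*(-29) = ((0*(-2))*42)*(-29) = (0*42)*(-29) = 0*(-29) = 0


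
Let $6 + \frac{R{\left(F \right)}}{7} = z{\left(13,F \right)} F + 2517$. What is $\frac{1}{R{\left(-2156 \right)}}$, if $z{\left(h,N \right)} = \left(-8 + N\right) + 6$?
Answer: $\frac{1}{32586113} \approx 3.0688 \cdot 10^{-8}$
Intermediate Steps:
$z{\left(h,N \right)} = -2 + N$
$R{\left(F \right)} = 17577 + 7 F \left(-2 + F\right)$ ($R{\left(F \right)} = -42 + 7 \left(\left(-2 + F\right) F + 2517\right) = -42 + 7 \left(F \left(-2 + F\right) + 2517\right) = -42 + 7 \left(2517 + F \left(-2 + F\right)\right) = -42 + \left(17619 + 7 F \left(-2 + F\right)\right) = 17577 + 7 F \left(-2 + F\right)$)
$\frac{1}{R{\left(-2156 \right)}} = \frac{1}{17577 + 7 \left(-2156\right) \left(-2 - 2156\right)} = \frac{1}{17577 + 7 \left(-2156\right) \left(-2158\right)} = \frac{1}{17577 + 32568536} = \frac{1}{32586113}$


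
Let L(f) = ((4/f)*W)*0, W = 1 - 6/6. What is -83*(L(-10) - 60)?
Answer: 4980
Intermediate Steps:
W = 0 (W = 1 - 6/6 = 1 - 1*1 = 1 - 1 = 0)
L(f) = 0 (L(f) = ((4/f)*0)*0 = 0*0 = 0)
-83*(L(-10) - 60) = -83*(0 - 60) = -83*(-60) = 4980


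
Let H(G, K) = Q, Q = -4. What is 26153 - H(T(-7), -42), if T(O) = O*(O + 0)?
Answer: 26157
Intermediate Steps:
T(O) = O² (T(O) = O*O = O²)
H(G, K) = -4
26153 - H(T(-7), -42) = 26153 - 1*(-4) = 26153 + 4 = 26157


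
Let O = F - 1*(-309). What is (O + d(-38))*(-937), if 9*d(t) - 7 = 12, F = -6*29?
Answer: -1156258/9 ≈ -1.2847e+5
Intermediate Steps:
F = -174
O = 135 (O = -174 - 1*(-309) = -174 + 309 = 135)
d(t) = 19/9 (d(t) = 7/9 + (1/9)*12 = 7/9 + 4/3 = 19/9)
(O + d(-38))*(-937) = (135 + 19/9)*(-937) = (1234/9)*(-937) = -1156258/9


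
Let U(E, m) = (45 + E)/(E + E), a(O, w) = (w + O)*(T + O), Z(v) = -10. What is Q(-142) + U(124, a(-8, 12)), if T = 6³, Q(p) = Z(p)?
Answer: -2311/248 ≈ -9.3185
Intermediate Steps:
Q(p) = -10
T = 216
a(O, w) = (216 + O)*(O + w) (a(O, w) = (w + O)*(216 + O) = (O + w)*(216 + O) = (216 + O)*(O + w))
U(E, m) = (45 + E)/(2*E) (U(E, m) = (45 + E)/((2*E)) = (45 + E)*(1/(2*E)) = (45 + E)/(2*E))
Q(-142) + U(124, a(-8, 12)) = -10 + (½)*(45 + 124)/124 = -10 + (½)*(1/124)*169 = -10 + 169/248 = -2311/248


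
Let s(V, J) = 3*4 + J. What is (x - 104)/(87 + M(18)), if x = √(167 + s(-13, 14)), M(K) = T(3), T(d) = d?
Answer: -52/45 + √193/90 ≈ -1.0012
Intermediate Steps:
s(V, J) = 12 + J
M(K) = 3
x = √193 (x = √(167 + (12 + 14)) = √(167 + 26) = √193 ≈ 13.892)
(x - 104)/(87 + M(18)) = (√193 - 104)/(87 + 3) = (-104 + √193)/90 = (-104 + √193)*(1/90) = -52/45 + √193/90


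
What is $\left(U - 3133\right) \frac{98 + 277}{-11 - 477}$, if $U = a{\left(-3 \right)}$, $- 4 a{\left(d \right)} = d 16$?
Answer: $\frac{1170375}{488} \approx 2398.3$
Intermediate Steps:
$a{\left(d \right)} = - 4 d$ ($a{\left(d \right)} = - \frac{d 16}{4} = - \frac{16 d}{4} = - 4 d$)
$U = 12$ ($U = \left(-4\right) \left(-3\right) = 12$)
$\left(U - 3133\right) \frac{98 + 277}{-11 - 477} = \left(12 - 3133\right) \frac{98 + 277}{-11 - 477} = - 3121 \frac{375}{-488} = - 3121 \cdot 375 \left(- \frac{1}{488}\right) = \left(-3121\right) \left(- \frac{375}{488}\right) = \frac{1170375}{488}$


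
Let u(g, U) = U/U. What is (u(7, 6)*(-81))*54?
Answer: -4374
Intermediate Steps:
u(g, U) = 1
(u(7, 6)*(-81))*54 = (1*(-81))*54 = -81*54 = -4374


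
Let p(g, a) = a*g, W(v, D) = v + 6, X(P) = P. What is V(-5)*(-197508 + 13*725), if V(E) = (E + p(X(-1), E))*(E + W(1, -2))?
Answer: 0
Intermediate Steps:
W(v, D) = 6 + v
V(E) = 0 (V(E) = (E + E*(-1))*(E + (6 + 1)) = (E - E)*(E + 7) = 0*(7 + E) = 0)
V(-5)*(-197508 + 13*725) = 0*(-197508 + 13*725) = 0*(-197508 + 9425) = 0*(-188083) = 0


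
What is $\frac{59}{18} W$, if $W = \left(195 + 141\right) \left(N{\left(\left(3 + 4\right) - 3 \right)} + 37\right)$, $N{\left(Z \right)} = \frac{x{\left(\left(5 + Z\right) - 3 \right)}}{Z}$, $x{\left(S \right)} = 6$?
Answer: $\frac{127204}{3} \approx 42401.0$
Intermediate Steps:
$N{\left(Z \right)} = \frac{6}{Z}$
$W = 12936$ ($W = \left(195 + 141\right) \left(\frac{6}{\left(3 + 4\right) - 3} + 37\right) = 336 \left(\frac{6}{7 - 3} + 37\right) = 336 \left(\frac{6}{4} + 37\right) = 336 \left(6 \cdot \frac{1}{4} + 37\right) = 336 \left(\frac{3}{2} + 37\right) = 336 \cdot \frac{77}{2} = 12936$)
$\frac{59}{18} W = \frac{59}{18} \cdot 12936 = \frac{127204}{3}$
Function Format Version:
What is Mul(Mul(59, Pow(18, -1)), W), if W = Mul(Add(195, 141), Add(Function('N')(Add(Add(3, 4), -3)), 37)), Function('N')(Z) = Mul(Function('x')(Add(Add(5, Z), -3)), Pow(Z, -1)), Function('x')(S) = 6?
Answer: Rational(127204, 3) ≈ 42401.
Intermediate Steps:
Function('N')(Z) = Mul(6, Pow(Z, -1))
W = 12936 (W = Mul(Add(195, 141), Add(Mul(6, Pow(Add(Add(3, 4), -3), -1)), 37)) = Mul(336, Add(Mul(6, Pow(Add(7, -3), -1)), 37)) = Mul(336, Add(Mul(6, Pow(4, -1)), 37)) = Mul(336, Add(Mul(6, Rational(1, 4)), 37)) = Mul(336, Add(Rational(3, 2), 37)) = Mul(336, Rational(77, 2)) = 12936)
Mul(Mul(59, Pow(18, -1)), W) = Mul(Mul(59, Pow(18, -1)), 12936) = Mul(Mul(59, Rational(1, 18)), 12936) = Mul(Rational(59, 18), 12936) = Rational(127204, 3)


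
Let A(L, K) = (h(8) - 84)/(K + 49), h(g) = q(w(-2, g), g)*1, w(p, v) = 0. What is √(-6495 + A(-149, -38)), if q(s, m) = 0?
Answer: I*√786819/11 ≈ 80.639*I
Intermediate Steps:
h(g) = 0 (h(g) = 0*1 = 0)
A(L, K) = -84/(49 + K) (A(L, K) = (0 - 84)/(K + 49) = -84/(49 + K))
√(-6495 + A(-149, -38)) = √(-6495 - 84/(49 - 38)) = √(-6495 - 84/11) = √(-71529/11) = I*√786819/11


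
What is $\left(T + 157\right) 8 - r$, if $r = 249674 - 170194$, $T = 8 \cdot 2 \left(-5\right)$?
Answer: $-78864$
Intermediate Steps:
$T = -80$ ($T = 16 \left(-5\right) = -80$)
$r = 79480$ ($r = 249674 - 170194 = 79480$)
$\left(T + 157\right) 8 - r = \left(-80 + 157\right) 8 - 79480 = 77 \cdot 8 - 79480 = 616 - 79480 = -78864$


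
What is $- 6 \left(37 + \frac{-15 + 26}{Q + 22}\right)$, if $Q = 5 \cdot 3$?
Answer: $- \frac{8280}{37} \approx -223.78$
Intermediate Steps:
$Q = 15$
$- 6 \left(37 + \frac{-15 + 26}{Q + 22}\right) = - 6 \left(37 + \frac{-15 + 26}{15 + 22}\right) = - 6 \left(37 + \frac{11}{37}\right) = \left(-6\right) \frac{1380}{37} = - \frac{8280}{37}$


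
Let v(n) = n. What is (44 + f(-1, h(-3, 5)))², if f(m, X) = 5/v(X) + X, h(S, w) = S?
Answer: 13924/9 ≈ 1547.1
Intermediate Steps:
f(m, X) = X + 5/X (f(m, X) = 5/X + X = X + 5/X)
(44 + f(-1, h(-3, 5)))² = (44 + (-3 + 5/(-3)))² = (44 + (-3 + 5*(-⅓)))² = (44 + (-3 - 5/3))² = (44 - 14/3)² = (118/3)² = 13924/9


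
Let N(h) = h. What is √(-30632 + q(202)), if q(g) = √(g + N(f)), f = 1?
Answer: √(-30632 + √203) ≈ 174.98*I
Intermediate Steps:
q(g) = √(1 + g) (q(g) = √(g + 1) = √(1 + g))
√(-30632 + q(202)) = √(-30632 + √(1 + 202)) = √(-30632 + √203)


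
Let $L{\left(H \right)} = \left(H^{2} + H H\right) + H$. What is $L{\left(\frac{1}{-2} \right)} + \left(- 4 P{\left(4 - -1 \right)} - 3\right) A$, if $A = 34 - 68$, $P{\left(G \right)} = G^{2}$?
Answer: $3502$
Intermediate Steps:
$A = -34$
$L{\left(H \right)} = H + 2 H^{2}$ ($L{\left(H \right)} = \left(H^{2} + H^{2}\right) + H = 2 H^{2} + H = H + 2 H^{2}$)
$L{\left(\frac{1}{-2} \right)} + \left(- 4 P{\left(4 - -1 \right)} - 3\right) A = \frac{1 + \frac{2}{-2}}{-2} + \left(- 4 \left(4 - -1\right)^{2} - 3\right) \left(-34\right) = - \frac{1 + 2 \left(- \frac{1}{2}\right)}{2} + \left(- 4 \left(4 + 1\right)^{2} - 3\right) \left(-34\right) = - \frac{1 - 1}{2} + \left(- 4 \cdot 5^{2} - 3\right) \left(-34\right) = \left(- \frac{1}{2}\right) 0 + \left(\left(-4\right) 25 - 3\right) \left(-34\right) = 0 + \left(-100 - 3\right) \left(-34\right) = 0 - -3502 = 0 + 3502 = 3502$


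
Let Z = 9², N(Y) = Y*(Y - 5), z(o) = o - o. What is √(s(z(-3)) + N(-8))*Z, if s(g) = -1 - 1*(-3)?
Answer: 81*√106 ≈ 833.95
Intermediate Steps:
z(o) = 0
s(g) = 2 (s(g) = -1 + 3 = 2)
N(Y) = Y*(-5 + Y)
Z = 81
√(s(z(-3)) + N(-8))*Z = √(2 - 8*(-5 - 8))*81 = √(2 - 8*(-13))*81 = √(2 + 104)*81 = √106*81 = 81*√106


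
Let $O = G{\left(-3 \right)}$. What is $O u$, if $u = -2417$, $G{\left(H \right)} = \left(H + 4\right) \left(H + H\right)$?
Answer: $14502$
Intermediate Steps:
$G{\left(H \right)} = 2 H \left(4 + H\right)$ ($G{\left(H \right)} = \left(4 + H\right) 2 H = 2 H \left(4 + H\right)$)
$O = -6$ ($O = 2 \left(-3\right) \left(4 - 3\right) = 2 \left(-3\right) 1 = -6$)
$O u = \left(-6\right) \left(-2417\right) = 14502$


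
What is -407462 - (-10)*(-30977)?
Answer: -717232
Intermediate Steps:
-407462 - (-10)*(-30977) = -407462 - 1*309770 = -407462 - 309770 = -717232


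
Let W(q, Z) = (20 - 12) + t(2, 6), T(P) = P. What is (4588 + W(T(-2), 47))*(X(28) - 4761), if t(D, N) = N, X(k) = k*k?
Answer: -18302154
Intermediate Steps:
X(k) = k²
W(q, Z) = 14 (W(q, Z) = (20 - 12) + 6 = 8 + 6 = 14)
(4588 + W(T(-2), 47))*(X(28) - 4761) = (4588 + 14)*(28² - 4761) = 4602*(784 - 4761) = 4602*(-3977) = -18302154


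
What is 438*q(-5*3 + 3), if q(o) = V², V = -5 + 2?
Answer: 3942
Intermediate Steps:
V = -3
q(o) = 9 (q(o) = (-3)² = 9)
438*q(-5*3 + 3) = 438*9 = 3942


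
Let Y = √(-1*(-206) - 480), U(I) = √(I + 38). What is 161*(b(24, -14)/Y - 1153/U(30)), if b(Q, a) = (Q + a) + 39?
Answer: -185633*√17/34 - 7889*I*√274/274 ≈ -22511.0 - 476.59*I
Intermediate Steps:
U(I) = √(38 + I)
Y = I*√274 (Y = √(206 - 480) = √(-274) = I*√274 ≈ 16.553*I)
b(Q, a) = 39 + Q + a
161*(b(24, -14)/Y - 1153/U(30)) = 161*((39 + 24 - 14)/((I*√274)) - 1153/√(38 + 30)) = 161*(49*(-I*√274/274) - 1153*√17/34) = 161*(-49*I*√274/274 - 1153*√17/34) = 161*(-1153*√17/34 - 49*I*√274/274) = -185633*√17/34 - 7889*I*√274/274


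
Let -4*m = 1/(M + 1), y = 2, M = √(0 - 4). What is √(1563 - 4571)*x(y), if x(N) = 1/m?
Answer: 32*√47*(2 - I) ≈ 438.76 - 219.38*I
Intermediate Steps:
M = 2*I (M = √(-4) = 2*I ≈ 2.0*I)
m = -(1 - 2*I)/20 (m = -1/(4*(2*I + 1)) = -(1 - 2*I)/5/4 = -(1 - 2*I)/20 ≈ -0.05 + 0.1*I)
x(N) = 80*(-1/20 - I/10) (x(N) = 1/(-1/20 + I/10) = 80*(-1/20 - I/10))
√(1563 - 4571)*x(y) = √(1563 - 4571)*(-4 - 8*I) = √(-3008)*(-4 - 8*I) = (8*I*√47)*(-4 - 8*I) = 8*I*√47*(-4 - 8*I)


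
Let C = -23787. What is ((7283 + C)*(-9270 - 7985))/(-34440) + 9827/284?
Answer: -287636035/34932 ≈ -8234.2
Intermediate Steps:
((7283 + C)*(-9270 - 7985))/(-34440) + 9827/284 = ((7283 - 23787)*(-9270 - 7985))/(-34440) + 9827/284 = -16504*(-17255)*(-1/34440) + 9827*(1/284) = 284776520*(-1/34440) + 9827/284 = -1017059/123 + 9827/284 = -287636035/34932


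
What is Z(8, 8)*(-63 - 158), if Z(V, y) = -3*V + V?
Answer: 3536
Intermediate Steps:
Z(V, y) = -2*V
Z(8, 8)*(-63 - 158) = (-2*8)*(-63 - 158) = -16*(-221) = 3536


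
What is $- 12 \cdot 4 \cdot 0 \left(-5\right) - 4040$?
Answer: $-4040$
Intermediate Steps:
$- 12 \cdot 4 \cdot 0 \left(-5\right) - 4040 = \left(-12\right) 0 \left(-5\right) - 4040 = 0 \left(-5\right) - 4040 = 0 - 4040 = -4040$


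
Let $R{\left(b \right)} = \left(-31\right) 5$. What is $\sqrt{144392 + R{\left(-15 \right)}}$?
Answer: $\sqrt{144237} \approx 379.79$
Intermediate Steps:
$R{\left(b \right)} = -155$
$\sqrt{144392 + R{\left(-15 \right)}} = \sqrt{144392 - 155} = \sqrt{144237}$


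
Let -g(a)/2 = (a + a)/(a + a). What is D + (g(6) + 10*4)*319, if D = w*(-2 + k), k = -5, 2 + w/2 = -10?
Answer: 12290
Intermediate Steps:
w = -24 (w = -4 + 2*(-10) = -4 - 20 = -24)
g(a) = -2 (g(a) = -2*(a + a)/(a + a) = -2*2*a/(2*a) = -2*2*a*1/(2*a) = -2*1 = -2)
D = 168 (D = -24*(-2 - 5) = -24*(-7) = 168)
D + (g(6) + 10*4)*319 = 168 + (-2 + 10*4)*319 = 168 + (-2 + 40)*319 = 168 + 38*319 = 168 + 12122 = 12290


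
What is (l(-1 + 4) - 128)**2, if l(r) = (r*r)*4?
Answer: 8464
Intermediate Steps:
l(r) = 4*r**2 (l(r) = r**2*4 = 4*r**2)
(l(-1 + 4) - 128)**2 = (4*(-1 + 4)**2 - 128)**2 = (4*3**2 - 128)**2 = (4*9 - 128)**2 = (36 - 128)**2 = (-92)**2 = 8464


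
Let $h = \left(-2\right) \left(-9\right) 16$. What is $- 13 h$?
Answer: $-3744$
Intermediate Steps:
$h = 288$ ($h = 18 \cdot 16 = 288$)
$- 13 h = \left(-13\right) 288 = -3744$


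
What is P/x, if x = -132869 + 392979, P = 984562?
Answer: 492281/130055 ≈ 3.7852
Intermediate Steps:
x = 260110
P/x = 984562/260110 = 984562*(1/260110) = 492281/130055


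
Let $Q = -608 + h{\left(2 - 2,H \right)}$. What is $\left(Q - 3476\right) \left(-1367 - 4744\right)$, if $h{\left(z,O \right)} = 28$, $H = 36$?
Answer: $24786216$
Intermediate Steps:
$Q = -580$ ($Q = -608 + 28 = -580$)
$\left(Q - 3476\right) \left(-1367 - 4744\right) = \left(-580 - 3476\right) \left(-1367 - 4744\right) = \left(-4056\right) \left(-6111\right) = 24786216$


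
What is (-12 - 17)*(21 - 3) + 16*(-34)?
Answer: -1066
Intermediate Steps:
(-12 - 17)*(21 - 3) + 16*(-34) = -29*18 - 544 = -522 - 544 = -1066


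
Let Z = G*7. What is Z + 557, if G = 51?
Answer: 914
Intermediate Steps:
Z = 357 (Z = 51*7 = 357)
Z + 557 = 357 + 557 = 914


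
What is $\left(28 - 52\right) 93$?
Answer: $-2232$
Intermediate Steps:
$\left(28 - 52\right) 93 = \left(-24\right) 93 = -2232$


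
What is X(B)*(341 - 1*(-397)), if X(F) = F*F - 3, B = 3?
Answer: 4428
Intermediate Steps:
X(F) = -3 + F² (X(F) = F² - 3 = -3 + F²)
X(B)*(341 - 1*(-397)) = (-3 + 3²)*(341 - 1*(-397)) = (-3 + 9)*(341 + 397) = 6*738 = 4428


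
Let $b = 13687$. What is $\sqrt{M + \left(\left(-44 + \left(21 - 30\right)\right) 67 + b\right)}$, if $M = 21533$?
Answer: $\sqrt{31669} \approx 177.96$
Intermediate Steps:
$\sqrt{M + \left(\left(-44 + \left(21 - 30\right)\right) 67 + b\right)} = \sqrt{21533 + \left(\left(-44 + \left(21 - 30\right)\right) 67 + 13687\right)} = \sqrt{21533 + \left(\left(-44 - 9\right) 67 + 13687\right)} = \sqrt{21533 + \left(\left(-53\right) 67 + 13687\right)} = \sqrt{21533 + \left(-3551 + 13687\right)} = \sqrt{21533 + 10136} = \sqrt{31669}$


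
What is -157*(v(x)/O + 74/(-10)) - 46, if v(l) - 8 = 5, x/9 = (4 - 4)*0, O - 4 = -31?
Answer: 160838/135 ≈ 1191.4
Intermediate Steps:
O = -27 (O = 4 - 31 = -27)
x = 0 (x = 9*((4 - 4)*0) = 9*(0*0) = 9*0 = 0)
v(l) = 13 (v(l) = 8 + 5 = 13)
-157*(v(x)/O + 74/(-10)) - 46 = -157*(13/(-27) + 74/(-10)) - 46 = -157*(13*(-1/27) + 74*(-1/10)) - 46 = -157*(-13/27 - 37/5) - 46 = -157*(-1064/135) - 46 = 167048/135 - 46 = 160838/135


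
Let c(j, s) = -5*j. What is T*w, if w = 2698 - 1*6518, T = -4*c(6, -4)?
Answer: -458400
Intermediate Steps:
T = 120 (T = -(-20)*6 = -4*(-30) = 120)
w = -3820 (w = 2698 - 6518 = -3820)
T*w = 120*(-3820) = -458400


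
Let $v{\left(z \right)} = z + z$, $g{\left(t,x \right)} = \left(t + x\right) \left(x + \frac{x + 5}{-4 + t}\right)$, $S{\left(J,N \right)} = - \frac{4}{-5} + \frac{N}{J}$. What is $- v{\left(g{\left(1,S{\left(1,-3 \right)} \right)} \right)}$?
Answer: $- \frac{188}{25} \approx -7.52$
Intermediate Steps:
$S{\left(J,N \right)} = \frac{4}{5} + \frac{N}{J}$ ($S{\left(J,N \right)} = \left(-4\right) \left(- \frac{1}{5}\right) + \frac{N}{J} = \frac{4}{5} + \frac{N}{J}$)
$g{\left(t,x \right)} = \left(t + x\right) \left(x + \frac{5 + x}{-4 + t}\right)$
$v{\left(z \right)} = 2 z$
$- v{\left(g{\left(1,S{\left(1,-3 \right)} \right)} \right)} = - 2 \frac{- 3 \left(\frac{4}{5} - \frac{3}{1}\right)^{2} + 5 \cdot 1 + 5 \left(\frac{4}{5} - \frac{3}{1}\right) + 1 \left(\frac{4}{5} - \frac{3}{1}\right)^{2} + \left(\frac{4}{5} - \frac{3}{1}\right) 1^{2} - 3 \left(\frac{4}{5} - \frac{3}{1}\right)}{-4 + 1} = - 2 \frac{- 3 \left(\frac{4}{5} - 3\right)^{2} + 5 + 5 \left(\frac{4}{5} - 3\right) + 1 \left(\frac{4}{5} - 3\right)^{2} + \left(\frac{4}{5} - 3\right) 1 - 3 \left(\frac{4}{5} - 3\right)}{-3} = - 2 \left(- \frac{- 3 \left(\frac{4}{5} - 3\right)^{2} + 5 + 5 \left(\frac{4}{5} - 3\right) + 1 \left(\frac{4}{5} - 3\right)^{2} + \left(\frac{4}{5} - 3\right) 1 - 3 \left(\frac{4}{5} - 3\right)}{3}\right) = - 2 \left(- \frac{- 3 \left(- \frac{11}{5}\right)^{2} + 5 + 5 \left(- \frac{11}{5}\right) + 1 \left(- \frac{11}{5}\right)^{2} - \frac{11}{5} - 3 \left(- \frac{11}{5}\right)}{3}\right) = - 2 \left(- \frac{\left(-3\right) \frac{121}{25} + 5 - 11 + 1 \cdot \frac{121}{25} - \frac{11}{5} + \frac{33}{5}}{3}\right) = - 2 \left(- \frac{- \frac{363}{25} + 5 - 11 + \frac{121}{25} - \frac{11}{5} + \frac{33}{5}}{3}\right) = - 2 \left(\left(- \frac{1}{3}\right) \left(- \frac{282}{25}\right)\right) = - \frac{2 \cdot 94}{25} = \left(-1\right) \frac{188}{25} = - \frac{188}{25}$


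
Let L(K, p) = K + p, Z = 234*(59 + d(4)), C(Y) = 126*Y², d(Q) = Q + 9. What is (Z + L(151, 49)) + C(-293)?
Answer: 10834022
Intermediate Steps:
d(Q) = 9 + Q
Z = 16848 (Z = 234*(59 + (9 + 4)) = 234*(59 + 13) = 234*72 = 16848)
(Z + L(151, 49)) + C(-293) = (16848 + (151 + 49)) + 126*(-293)² = (16848 + 200) + 126*85849 = 17048 + 10816974 = 10834022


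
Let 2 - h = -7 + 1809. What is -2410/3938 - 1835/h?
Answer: 288823/708840 ≈ 0.40746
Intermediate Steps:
h = -1800 (h = 2 - (-7 + 1809) = 2 - 1*1802 = 2 - 1802 = -1800)
-2410/3938 - 1835/h = -2410/3938 - 1835/(-1800) = -2410*1/3938 - 1835*(-1/1800) = -1205/1969 + 367/360 = 288823/708840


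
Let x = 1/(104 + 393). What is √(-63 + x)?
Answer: I*√15561070/497 ≈ 7.9371*I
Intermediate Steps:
x = 1/497 ≈ 0.0020121
√(-63 + x) = √(-63 + 1/497) = √(-31310/497) = I*√15561070/497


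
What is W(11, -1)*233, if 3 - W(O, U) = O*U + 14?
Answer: 0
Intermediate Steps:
W(O, U) = -11 - O*U (W(O, U) = 3 - (O*U + 14) = 3 - (14 + O*U) = 3 + (-14 - O*U) = -11 - O*U)
W(11, -1)*233 = (-11 - 1*11*(-1))*233 = (-11 + 11)*233 = 0*233 = 0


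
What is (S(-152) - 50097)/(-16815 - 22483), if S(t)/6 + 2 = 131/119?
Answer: 5962185/4676462 ≈ 1.2749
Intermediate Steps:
S(t) = -642/119 (S(t) = -12 + 6*(131/119) = -12 + 786/119 = -642/119)
(S(-152) - 50097)/(-16815 - 22483) = (-642/119 - 50097)/(-16815 - 22483) = -5962185/119/(-39298) = -5962185/119*(-1/39298) = 5962185/4676462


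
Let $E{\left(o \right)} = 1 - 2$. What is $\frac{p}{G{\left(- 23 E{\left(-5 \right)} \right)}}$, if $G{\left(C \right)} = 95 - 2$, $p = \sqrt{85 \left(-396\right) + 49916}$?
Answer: $\frac{8 \sqrt{254}}{93} \approx 1.371$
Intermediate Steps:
$E{\left(o \right)} = -1$
$p = 8 \sqrt{254}$ ($p = \sqrt{-33660 + 49916} = \sqrt{16256} = 8 \sqrt{254} \approx 127.5$)
$G{\left(C \right)} = 93$ ($G{\left(C \right)} = 95 - 2 = 93$)
$\frac{p}{G{\left(- 23 E{\left(-5 \right)} \right)}} = \frac{8 \sqrt{254}}{93}$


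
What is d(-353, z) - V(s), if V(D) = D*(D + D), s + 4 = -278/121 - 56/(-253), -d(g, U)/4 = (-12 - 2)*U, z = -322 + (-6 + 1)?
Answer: -142399965968/7745089 ≈ -18386.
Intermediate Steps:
z = -327 (z = -322 - 5 = -327)
d(g, U) = 56*U (d(g, U) = -4*(-12 - 2)*U = -(-56)*U = 56*U)
s = -16910/2783 (s = -4 + (-278/121 - 56/(-253)) = -4 + (-278*1/121 - 56*(-1/253)) = -4 + (-278/121 + 56/253) = -4 - 5778/2783 = -16910/2783 ≈ -6.0762)
V(D) = 2*D² (V(D) = D*(2*D) = 2*D²)
d(-353, z) - V(s) = 56*(-327) - 2*(-16910/2783)² = -18312 - 2*285948100/7745089 = -18312 - 1*571896200/7745089 = -18312 - 571896200/7745089 = -142399965968/7745089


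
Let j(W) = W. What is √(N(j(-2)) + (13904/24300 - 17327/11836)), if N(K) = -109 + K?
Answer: I*√71419284675453/798930 ≈ 10.578*I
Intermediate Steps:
√(N(j(-2)) + (13904/24300 - 17327/11836)) = √((-109 - 2) + (13904/24300 - 17327/11836)) = √(-111 + (13904*(1/24300) - 17327*1/11836)) = √(-111 + (3476/6075 - 17327/11836)) = √(-111 - 64119589/71903700) = √(-8045430289/71903700) = I*√71419284675453/798930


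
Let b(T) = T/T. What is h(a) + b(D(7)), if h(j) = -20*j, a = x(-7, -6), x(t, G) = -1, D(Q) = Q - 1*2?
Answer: 21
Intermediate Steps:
D(Q) = -2 + Q (D(Q) = Q - 2 = -2 + Q)
a = -1
b(T) = 1
h(a) + b(D(7)) = -20*(-1) + 1 = 20 + 1 = 21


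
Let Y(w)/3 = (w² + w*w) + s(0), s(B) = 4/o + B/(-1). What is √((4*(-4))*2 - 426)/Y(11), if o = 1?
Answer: I*√458/738 ≈ 0.028999*I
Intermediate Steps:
s(B) = 4 - B (s(B) = 4/1 + B/(-1) = 4*1 + B*(-1) = 4 - B)
Y(w) = 12 + 6*w² (Y(w) = 3*((w² + w*w) + (4 - 1*0)) = 3*((w² + w²) + (4 + 0)) = 3*(2*w² + 4) = 3*(4 + 2*w²) = 12 + 6*w²)
√((4*(-4))*2 - 426)/Y(11) = √((4*(-4))*2 - 426)/(12 + 6*11²) = √(-16*2 - 426)/(12 + 6*121) = √(-32 - 426)/(12 + 726) = √(-458)/738 = (I*√458)*(1/738) = I*√458/738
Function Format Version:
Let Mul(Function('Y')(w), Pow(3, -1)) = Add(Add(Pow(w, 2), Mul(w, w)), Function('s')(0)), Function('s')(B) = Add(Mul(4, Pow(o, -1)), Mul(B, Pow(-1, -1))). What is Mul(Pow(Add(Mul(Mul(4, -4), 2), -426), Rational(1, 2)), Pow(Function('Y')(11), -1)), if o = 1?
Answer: Mul(Rational(1, 738), I, Pow(458, Rational(1, 2))) ≈ Mul(0.028999, I)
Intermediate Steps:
Function('s')(B) = Add(4, Mul(-1, B)) (Function('s')(B) = Add(Mul(4, Pow(1, -1)), Mul(B, Pow(-1, -1))) = Add(Mul(4, 1), Mul(B, -1)) = Add(4, Mul(-1, B)))
Function('Y')(w) = Add(12, Mul(6, Pow(w, 2))) (Function('Y')(w) = Mul(3, Add(Add(Pow(w, 2), Mul(w, w)), Add(4, Mul(-1, 0)))) = Mul(3, Add(Add(Pow(w, 2), Pow(w, 2)), Add(4, 0))) = Mul(3, Add(Mul(2, Pow(w, 2)), 4)) = Mul(3, Add(4, Mul(2, Pow(w, 2)))) = Add(12, Mul(6, Pow(w, 2))))
Mul(Pow(Add(Mul(Mul(4, -4), 2), -426), Rational(1, 2)), Pow(Function('Y')(11), -1)) = Mul(Pow(Add(Mul(Mul(4, -4), 2), -426), Rational(1, 2)), Pow(Add(12, Mul(6, Pow(11, 2))), -1)) = Mul(Pow(Add(Mul(-16, 2), -426), Rational(1, 2)), Pow(Add(12, Mul(6, 121)), -1)) = Mul(Pow(Add(-32, -426), Rational(1, 2)), Pow(Add(12, 726), -1)) = Mul(Pow(-458, Rational(1, 2)), Pow(738, -1)) = Mul(Mul(I, Pow(458, Rational(1, 2))), Rational(1, 738)) = Mul(Rational(1, 738), I, Pow(458, Rational(1, 2)))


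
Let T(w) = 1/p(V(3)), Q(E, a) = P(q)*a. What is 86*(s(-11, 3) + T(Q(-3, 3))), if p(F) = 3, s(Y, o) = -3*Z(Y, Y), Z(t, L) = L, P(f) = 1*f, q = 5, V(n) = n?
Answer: 8600/3 ≈ 2866.7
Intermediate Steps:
P(f) = f
s(Y, o) = -3*Y
Q(E, a) = 5*a
T(w) = 1/3
86*(s(-11, 3) + T(Q(-3, 3))) = 86*(-3*(-11) + 1/3) = 86*(33 + 1/3) = 86*(100/3) = 8600/3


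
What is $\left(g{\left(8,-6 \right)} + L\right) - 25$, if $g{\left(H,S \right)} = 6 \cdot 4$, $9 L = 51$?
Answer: $\frac{14}{3} \approx 4.6667$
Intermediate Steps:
$L = \frac{17}{3}$ ($L = \frac{1}{9} \cdot 51 = \frac{17}{3} \approx 5.6667$)
$g{\left(H,S \right)} = 24$
$\left(g{\left(8,-6 \right)} + L\right) - 25 = \left(24 + \frac{17}{3}\right) - 25 = \frac{89}{3} - 25 = \frac{14}{3}$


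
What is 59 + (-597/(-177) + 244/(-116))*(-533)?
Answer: -1056727/1711 ≈ -617.61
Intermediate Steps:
59 + (-597/(-177) + 244/(-116))*(-533) = 59 + (-597*(-1/177) + 244*(-1/116))*(-533) = 59 + (199/59 - 61/29)*(-533) = 59 + (2172/1711)*(-533) = 59 - 1157676/1711 = -1056727/1711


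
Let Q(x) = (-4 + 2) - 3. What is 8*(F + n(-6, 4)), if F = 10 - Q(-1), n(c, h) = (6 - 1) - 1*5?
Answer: 120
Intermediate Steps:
Q(x) = -5 (Q(x) = -2 - 3 = -5)
n(c, h) = 0 (n(c, h) = 5 - 5 = 0)
F = 15 (F = 10 - 1*(-5) = 10 + 5 = 15)
8*(F + n(-6, 4)) = 8*(15 + 0) = 8*15 = 120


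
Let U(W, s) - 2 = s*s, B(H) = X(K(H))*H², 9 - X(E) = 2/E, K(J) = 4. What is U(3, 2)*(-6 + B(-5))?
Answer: 1239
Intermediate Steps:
X(E) = 9 - 2/E
B(H) = 17*H²/2 (B(H) = (9 - 2/4)*H² = (9 - 2*¼)*H² = (9 - ½)*H² = 17*H²/2)
U(W, s) = 2 + s² (U(W, s) = 2 + s*s = 2 + s²)
U(3, 2)*(-6 + B(-5)) = (2 + 2²)*(-6 + (17/2)*(-5)²) = (2 + 4)*(-6 + (17/2)*25) = 6*(-6 + 425/2) = 6*(413/2) = 1239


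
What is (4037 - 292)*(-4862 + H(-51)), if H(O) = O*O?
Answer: -8467445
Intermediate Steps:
H(O) = O**2
(4037 - 292)*(-4862 + H(-51)) = (4037 - 292)*(-4862 + (-51)**2) = 3745*(-4862 + 2601) = 3745*(-2261) = -8467445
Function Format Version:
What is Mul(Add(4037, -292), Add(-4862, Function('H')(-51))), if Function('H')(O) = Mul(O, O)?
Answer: -8467445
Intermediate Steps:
Function('H')(O) = Pow(O, 2)
Mul(Add(4037, -292), Add(-4862, Function('H')(-51))) = Mul(Add(4037, -292), Add(-4862, Pow(-51, 2))) = Mul(3745, Add(-4862, 2601)) = Mul(3745, -2261) = -8467445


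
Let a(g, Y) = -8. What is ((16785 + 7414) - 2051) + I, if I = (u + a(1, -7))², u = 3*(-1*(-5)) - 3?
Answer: 22164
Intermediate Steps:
u = 12 (u = 3*5 - 3 = 15 - 3 = 12)
I = 16 (I = (12 - 8)² = 4² = 16)
((16785 + 7414) - 2051) + I = ((16785 + 7414) - 2051) + 16 = (24199 - 2051) + 16 = 22148 + 16 = 22164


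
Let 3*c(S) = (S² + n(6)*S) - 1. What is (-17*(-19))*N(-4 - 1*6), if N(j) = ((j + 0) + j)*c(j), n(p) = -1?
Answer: -704140/3 ≈ -2.3471e+5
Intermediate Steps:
c(S) = -⅓ - S/3 + S²/3 (c(S) = ((S² - S) - 1)/3 = (-1 + S² - S)/3 = -⅓ - S/3 + S²/3)
N(j) = 2*j*(-⅓ - j/3 + j²/3) (N(j) = ((j + 0) + j)*(-⅓ - j/3 + j²/3) = (j + j)*(-⅓ - j/3 + j²/3) = (2*j)*(-⅓ - j/3 + j²/3) = 2*j*(-⅓ - j/3 + j²/3))
(-17*(-19))*N(-4 - 1*6) = (-17*(-19))*(2*(-4 - 1*6)*(-1 + (-4 - 1*6)² - (-4 - 1*6))/3) = 323*(2*(-4 - 6)*(-1 + (-4 - 6)² - (-4 - 6))/3) = 323*((⅔)*(-10)*(-1 + (-10)² - 1*(-10))) = 323*((⅔)*(-10)*(-1 + 100 + 10)) = 323*((⅔)*(-10)*109) = 323*(-2180/3) = -704140/3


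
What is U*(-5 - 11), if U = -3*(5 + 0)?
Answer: 240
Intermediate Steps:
U = -15 (U = -3*5 = -15)
U*(-5 - 11) = -15*(-5 - 11) = -15*(-16) = 240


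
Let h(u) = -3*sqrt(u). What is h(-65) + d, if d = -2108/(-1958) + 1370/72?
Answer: 708559/35244 - 3*I*sqrt(65) ≈ 20.104 - 24.187*I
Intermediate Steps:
d = 708559/35244 (d = -2108*(-1/1958) + 1370*(1/72) = 1054/979 + 685/36 = 708559/35244 ≈ 20.104)
h(-65) + d = -3*I*sqrt(65) + 708559/35244 = 708559/35244 - 3*I*sqrt(65)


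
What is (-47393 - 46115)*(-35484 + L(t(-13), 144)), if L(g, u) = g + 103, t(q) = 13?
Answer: 3307190944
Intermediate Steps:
L(g, u) = 103 + g
(-47393 - 46115)*(-35484 + L(t(-13), 144)) = (-47393 - 46115)*(-35484 + (103 + 13)) = -93508*(-35484 + 116) = -93508*(-35368) = 3307190944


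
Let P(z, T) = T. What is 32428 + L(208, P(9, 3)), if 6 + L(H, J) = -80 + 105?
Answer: 32447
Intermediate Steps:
L(H, J) = 19 (L(H, J) = -6 + (-80 + 105) = -6 + 25 = 19)
32428 + L(208, P(9, 3)) = 32428 + 19 = 32447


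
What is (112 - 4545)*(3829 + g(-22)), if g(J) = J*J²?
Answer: 30228627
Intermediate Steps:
g(J) = J³
(112 - 4545)*(3829 + g(-22)) = (112 - 4545)*(3829 + (-22)³) = -4433*(3829 - 10648) = -4433*(-6819) = 30228627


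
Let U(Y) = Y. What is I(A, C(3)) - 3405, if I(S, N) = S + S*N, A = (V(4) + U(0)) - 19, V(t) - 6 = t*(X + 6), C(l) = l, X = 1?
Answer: -3345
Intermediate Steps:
V(t) = 6 + 7*t (V(t) = 6 + t*(1 + 6) = 6 + t*7 = 6 + 7*t)
A = 15 (A = ((6 + 7*4) + 0) - 19 = ((6 + 28) + 0) - 19 = (34 + 0) - 19 = 34 - 19 = 15)
I(S, N) = S + N*S
I(A, C(3)) - 3405 = 15*(1 + 3) - 3405 = 15*4 - 3405 = 60 - 3405 = -3345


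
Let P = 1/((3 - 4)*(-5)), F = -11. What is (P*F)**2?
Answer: 121/25 ≈ 4.8400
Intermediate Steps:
P = 1/5 (P = 1/(-1*(-5)) = 1/5 ≈ 0.20000)
(P*F)**2 = ((1/5)*(-11))**2 = (-11/5)**2 = 121/25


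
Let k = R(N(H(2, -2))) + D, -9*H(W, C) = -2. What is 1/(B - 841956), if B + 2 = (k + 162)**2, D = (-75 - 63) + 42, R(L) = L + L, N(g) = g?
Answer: -81/67840994 ≈ -1.1940e-6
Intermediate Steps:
H(W, C) = 2/9 (H(W, C) = -1/9*(-2) = 2/9)
R(L) = 2*L
D = -96 (D = -138 + 42 = -96)
k = -860/9 (k = 2*(2/9) - 96 = 4/9 - 96 = -860/9 ≈ -95.556)
B = 357442/81 (B = -2 + (-860/9 + 162)**2 = -2 + (598/9)**2 = -2 + 357604/81 = 357442/81 ≈ 4412.9)
1/(B - 841956) = 1/(357442/81 - 841956) = 1/(-67840994/81) = -81/67840994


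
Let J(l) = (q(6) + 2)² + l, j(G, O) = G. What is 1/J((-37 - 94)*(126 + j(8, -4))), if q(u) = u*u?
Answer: -1/16110 ≈ -6.2073e-5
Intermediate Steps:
q(u) = u²
J(l) = 1444 + l (J(l) = (6² + 2)² + l = (36 + 2)² + l = 38² + l = 1444 + l)
1/J((-37 - 94)*(126 + j(8, -4))) = 1/(1444 + (-37 - 94)*(126 + 8)) = 1/(1444 - 131*134) = 1/(1444 - 17554) = 1/(-16110) = -1/16110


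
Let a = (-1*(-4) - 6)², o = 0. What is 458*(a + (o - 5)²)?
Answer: 13282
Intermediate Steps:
a = 4 (a = (4 - 6)² = (-2)² = 4)
458*(a + (o - 5)²) = 458*(4 + (0 - 5)²) = 458*(4 + (-5)²) = 458*(4 + 25) = 458*29 = 13282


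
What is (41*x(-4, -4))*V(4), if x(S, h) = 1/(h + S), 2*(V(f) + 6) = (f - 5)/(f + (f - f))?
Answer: 2009/64 ≈ 31.391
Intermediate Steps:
V(f) = -6 + (-5 + f)/(2*f) (V(f) = -6 + ((f - 5)/(f + (f - f)))/2 = -6 + ((-5 + f)/(f + 0))/2 = -6 + ((-5 + f)/f)/2 = -6 + (-5 + f)/(2*f))
x(S, h) = 1/(S + h)
(41*x(-4, -4))*V(4) = (41/(-4 - 4))*((½)*(-5 - 11*4)/4) = (41/(-8))*((½)*(¼)*(-5 - 44)) = (41*(-⅛))*((½)*(¼)*(-49)) = -41/8*(-49/8) = 2009/64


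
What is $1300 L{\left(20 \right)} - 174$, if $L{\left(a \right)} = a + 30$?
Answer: $64826$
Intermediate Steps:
$L{\left(a \right)} = 30 + a$
$1300 L{\left(20 \right)} - 174 = 1300 \left(30 + 20\right) - 174 = 1300 \cdot 50 - 174 = 65000 - 174 = 64826$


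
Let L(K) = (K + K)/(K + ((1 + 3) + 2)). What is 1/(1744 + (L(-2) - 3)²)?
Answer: 1/1760 ≈ 0.00056818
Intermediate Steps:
L(K) = 2*K/(6 + K) (L(K) = (2*K)/(K + (4 + 2)) = (2*K)/(K + 6) = (2*K)/(6 + K) = 2*K/(6 + K))
1/(1744 + (L(-2) - 3)²) = 1/(1744 + (2*(-2)/(6 - 2) - 3)²) = 1/(1744 + (2*(-2)/4 - 3)²) = 1/(1744 + (2*(-2)*(¼) - 3)²) = 1/(1744 + (-1 - 3)²) = 1/(1744 + (-4)²) = 1/(1744 + 16) = 1/1760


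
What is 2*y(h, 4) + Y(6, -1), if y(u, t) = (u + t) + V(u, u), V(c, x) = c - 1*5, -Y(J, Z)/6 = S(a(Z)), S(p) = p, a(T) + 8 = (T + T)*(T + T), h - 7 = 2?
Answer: 58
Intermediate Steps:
h = 9 (h = 7 + 2 = 9)
a(T) = -8 + 4*T² (a(T) = -8 + (T + T)*(T + T) = -8 + (2*T)*(2*T) = -8 + 4*T²)
Y(J, Z) = 48 - 24*Z² (Y(J, Z) = -6*(-8 + 4*Z²) = 48 - 24*Z²)
V(c, x) = -5 + c (V(c, x) = c - 5 = -5 + c)
y(u, t) = -5 + t + 2*u (y(u, t) = (u + t) + (-5 + u) = (t + u) + (-5 + u) = -5 + t + 2*u)
2*y(h, 4) + Y(6, -1) = 2*(-5 + 4 + 2*9) + (48 - 24*(-1)²) = 2*(-5 + 4 + 18) + (48 - 24*1) = 2*17 + (48 - 24) = 34 + 24 = 58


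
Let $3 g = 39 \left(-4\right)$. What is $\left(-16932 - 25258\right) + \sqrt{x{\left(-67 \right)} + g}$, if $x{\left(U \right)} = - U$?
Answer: $-42190 + \sqrt{15} \approx -42186.0$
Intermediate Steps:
$g = -52$ ($g = \frac{39 \left(-4\right)}{3} = \frac{1}{3} \left(-156\right) = -52$)
$\left(-16932 - 25258\right) + \sqrt{x{\left(-67 \right)} + g} = \left(-16932 - 25258\right) + \sqrt{\left(-1\right) \left(-67\right) - 52} = -42190 + \sqrt{67 - 52} = -42190 + \sqrt{15}$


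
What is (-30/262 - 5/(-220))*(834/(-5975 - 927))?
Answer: 220593/19891564 ≈ 0.011090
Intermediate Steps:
(-30/262 - 5/(-220))*(834/(-5975 - 927)) = (-30*1/262 - 5*(-1/220))*(834/(-6902)) = (-15/131 + 1/44)*(834*(-1/6902)) = -529/5764*(-417/3451) = 220593/19891564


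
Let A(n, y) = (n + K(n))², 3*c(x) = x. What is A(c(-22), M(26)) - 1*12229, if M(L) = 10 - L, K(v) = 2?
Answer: -109805/9 ≈ -12201.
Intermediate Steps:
c(x) = x/3
A(n, y) = (2 + n)² (A(n, y) = (n + 2)² = (2 + n)²)
A(c(-22), M(26)) - 1*12229 = (2 + (⅓)*(-22))² - 1*12229 = (2 - 22/3)² - 12229 = (-16/3)² - 12229 = 256/9 - 12229 = -109805/9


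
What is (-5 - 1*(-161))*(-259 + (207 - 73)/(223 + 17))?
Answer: -403169/10 ≈ -40317.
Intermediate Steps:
(-5 - 1*(-161))*(-259 + (207 - 73)/(223 + 17)) = (-5 + 161)*(-259 + 134/240) = 156*(-259 + 134*(1/240)) = 156*(-259 + 67/120) = 156*(-31013/120) = -403169/10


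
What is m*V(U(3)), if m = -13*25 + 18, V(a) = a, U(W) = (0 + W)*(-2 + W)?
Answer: -921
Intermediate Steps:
U(W) = W*(-2 + W)
m = -307 (m = -325 + 18 = -307)
m*V(U(3)) = -921*(-2 + 3) = -921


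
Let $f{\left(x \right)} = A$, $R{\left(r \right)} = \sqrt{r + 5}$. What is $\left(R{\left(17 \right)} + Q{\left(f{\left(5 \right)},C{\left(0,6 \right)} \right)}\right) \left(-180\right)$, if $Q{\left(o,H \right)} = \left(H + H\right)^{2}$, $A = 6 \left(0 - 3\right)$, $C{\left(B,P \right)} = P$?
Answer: $-25920 - 180 \sqrt{22} \approx -26764.0$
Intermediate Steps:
$A = -18$ ($A = 6 \left(-3\right) = -18$)
$R{\left(r \right)} = \sqrt{5 + r}$
$f{\left(x \right)} = -18$
$Q{\left(o,H \right)} = 4 H^{2}$ ($Q{\left(o,H \right)} = \left(2 H\right)^{2} = 4 H^{2}$)
$\left(R{\left(17 \right)} + Q{\left(f{\left(5 \right)},C{\left(0,6 \right)} \right)}\right) \left(-180\right) = \left(\sqrt{5 + 17} + 4 \cdot 6^{2}\right) \left(-180\right) = \left(\sqrt{22} + 4 \cdot 36\right) \left(-180\right) = \left(\sqrt{22} + 144\right) \left(-180\right) = \left(144 + \sqrt{22}\right) \left(-180\right) = -25920 - 180 \sqrt{22}$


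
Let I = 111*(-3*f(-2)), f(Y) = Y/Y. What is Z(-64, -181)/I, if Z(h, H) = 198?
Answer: -22/37 ≈ -0.59459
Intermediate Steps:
f(Y) = 1
I = -333 (I = 111*(-3*1) = 111*(-3) = -333)
Z(-64, -181)/I = 198/(-333) = 198*(-1/333) = -22/37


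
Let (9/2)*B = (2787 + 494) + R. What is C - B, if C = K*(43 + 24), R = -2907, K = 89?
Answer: 52919/9 ≈ 5879.9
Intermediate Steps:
B = 748/9 (B = 2*((2787 + 494) - 2907)/9 = 2*(3281 - 2907)/9 = (2/9)*374 = 748/9 ≈ 83.111)
C = 5963 (C = 89*(43 + 24) = 89*67 = 5963)
C - B = 5963 - 1*748/9 = 5963 - 748/9 = 52919/9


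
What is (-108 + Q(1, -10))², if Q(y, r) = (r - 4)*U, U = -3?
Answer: 4356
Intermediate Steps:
Q(y, r) = 12 - 3*r (Q(y, r) = (r - 4)*(-3) = (-4 + r)*(-3) = 12 - 3*r)
(-108 + Q(1, -10))² = (-108 + (12 - 3*(-10)))² = (-108 + (12 + 30))² = (-108 + 42)² = (-66)² = 4356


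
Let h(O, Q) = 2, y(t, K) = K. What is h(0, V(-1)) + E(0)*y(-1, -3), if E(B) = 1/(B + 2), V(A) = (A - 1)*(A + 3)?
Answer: ½ ≈ 0.50000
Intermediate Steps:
V(A) = (-1 + A)*(3 + A)
E(B) = 1/(2 + B)
h(0, V(-1)) + E(0)*y(-1, -3) = 2 - 3/(2 + 0) = 2 - 3/2 = ½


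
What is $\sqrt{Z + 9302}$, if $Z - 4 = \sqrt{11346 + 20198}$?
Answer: $\sqrt{9306 + 2 \sqrt{7886}} \approx 97.384$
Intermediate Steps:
$Z = 4 + 2 \sqrt{7886}$ ($Z = 4 + \sqrt{11346 + 20198} = 4 + \sqrt{31544} = 4 + 2 \sqrt{7886} \approx 181.61$)
$\sqrt{Z + 9302} = \sqrt{\left(4 + 2 \sqrt{7886}\right) + 9302} = \sqrt{9306 + 2 \sqrt{7886}}$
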